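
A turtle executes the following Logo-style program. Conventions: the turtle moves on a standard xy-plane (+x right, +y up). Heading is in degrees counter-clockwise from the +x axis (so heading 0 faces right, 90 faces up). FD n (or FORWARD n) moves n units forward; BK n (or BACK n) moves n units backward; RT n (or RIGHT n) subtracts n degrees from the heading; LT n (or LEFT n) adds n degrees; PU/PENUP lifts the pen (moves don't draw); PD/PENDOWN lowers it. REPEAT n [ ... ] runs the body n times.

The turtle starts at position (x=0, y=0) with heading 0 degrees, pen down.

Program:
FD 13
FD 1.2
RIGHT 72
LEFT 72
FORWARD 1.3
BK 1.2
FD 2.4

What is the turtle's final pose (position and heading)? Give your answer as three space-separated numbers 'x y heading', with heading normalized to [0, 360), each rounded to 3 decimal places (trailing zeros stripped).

Answer: 16.7 0 0

Derivation:
Executing turtle program step by step:
Start: pos=(0,0), heading=0, pen down
FD 13: (0,0) -> (13,0) [heading=0, draw]
FD 1.2: (13,0) -> (14.2,0) [heading=0, draw]
RT 72: heading 0 -> 288
LT 72: heading 288 -> 0
FD 1.3: (14.2,0) -> (15.5,0) [heading=0, draw]
BK 1.2: (15.5,0) -> (14.3,0) [heading=0, draw]
FD 2.4: (14.3,0) -> (16.7,0) [heading=0, draw]
Final: pos=(16.7,0), heading=0, 5 segment(s) drawn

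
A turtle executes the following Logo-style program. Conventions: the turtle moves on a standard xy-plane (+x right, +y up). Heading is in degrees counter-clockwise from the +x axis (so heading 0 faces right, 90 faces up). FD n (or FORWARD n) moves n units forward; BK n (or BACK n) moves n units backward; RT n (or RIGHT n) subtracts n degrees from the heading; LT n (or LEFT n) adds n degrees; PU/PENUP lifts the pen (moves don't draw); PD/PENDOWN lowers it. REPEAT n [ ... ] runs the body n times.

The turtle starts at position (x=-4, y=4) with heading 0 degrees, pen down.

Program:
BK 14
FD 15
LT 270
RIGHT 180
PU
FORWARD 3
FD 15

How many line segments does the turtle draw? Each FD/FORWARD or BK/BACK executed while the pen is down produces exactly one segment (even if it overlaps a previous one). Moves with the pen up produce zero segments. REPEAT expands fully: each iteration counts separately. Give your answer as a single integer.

Executing turtle program step by step:
Start: pos=(-4,4), heading=0, pen down
BK 14: (-4,4) -> (-18,4) [heading=0, draw]
FD 15: (-18,4) -> (-3,4) [heading=0, draw]
LT 270: heading 0 -> 270
RT 180: heading 270 -> 90
PU: pen up
FD 3: (-3,4) -> (-3,7) [heading=90, move]
FD 15: (-3,7) -> (-3,22) [heading=90, move]
Final: pos=(-3,22), heading=90, 2 segment(s) drawn
Segments drawn: 2

Answer: 2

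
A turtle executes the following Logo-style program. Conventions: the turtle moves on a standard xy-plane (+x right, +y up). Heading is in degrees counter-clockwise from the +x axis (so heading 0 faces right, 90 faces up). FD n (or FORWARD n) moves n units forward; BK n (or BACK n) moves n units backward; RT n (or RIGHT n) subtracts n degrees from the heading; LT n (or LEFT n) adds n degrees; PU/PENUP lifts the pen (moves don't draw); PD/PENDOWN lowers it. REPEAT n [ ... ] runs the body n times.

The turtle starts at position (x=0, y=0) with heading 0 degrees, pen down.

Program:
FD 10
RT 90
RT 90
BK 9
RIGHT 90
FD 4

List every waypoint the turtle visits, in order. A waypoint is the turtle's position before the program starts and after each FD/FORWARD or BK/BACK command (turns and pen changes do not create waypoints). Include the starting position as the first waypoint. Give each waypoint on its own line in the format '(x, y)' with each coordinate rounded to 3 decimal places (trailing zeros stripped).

Answer: (0, 0)
(10, 0)
(19, 0)
(19, 4)

Derivation:
Executing turtle program step by step:
Start: pos=(0,0), heading=0, pen down
FD 10: (0,0) -> (10,0) [heading=0, draw]
RT 90: heading 0 -> 270
RT 90: heading 270 -> 180
BK 9: (10,0) -> (19,0) [heading=180, draw]
RT 90: heading 180 -> 90
FD 4: (19,0) -> (19,4) [heading=90, draw]
Final: pos=(19,4), heading=90, 3 segment(s) drawn
Waypoints (4 total):
(0, 0)
(10, 0)
(19, 0)
(19, 4)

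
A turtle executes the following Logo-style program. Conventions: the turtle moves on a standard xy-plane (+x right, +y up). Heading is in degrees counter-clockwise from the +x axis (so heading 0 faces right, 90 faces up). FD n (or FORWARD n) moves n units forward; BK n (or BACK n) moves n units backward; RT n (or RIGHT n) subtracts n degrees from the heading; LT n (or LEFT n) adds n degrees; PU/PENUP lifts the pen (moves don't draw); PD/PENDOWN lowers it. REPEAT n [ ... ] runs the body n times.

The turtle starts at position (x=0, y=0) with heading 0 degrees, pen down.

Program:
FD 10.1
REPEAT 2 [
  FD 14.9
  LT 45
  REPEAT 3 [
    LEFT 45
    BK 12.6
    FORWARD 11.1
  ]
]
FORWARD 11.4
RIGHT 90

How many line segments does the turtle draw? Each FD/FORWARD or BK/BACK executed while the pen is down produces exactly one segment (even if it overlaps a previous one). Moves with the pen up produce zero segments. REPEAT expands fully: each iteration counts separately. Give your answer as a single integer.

Executing turtle program step by step:
Start: pos=(0,0), heading=0, pen down
FD 10.1: (0,0) -> (10.1,0) [heading=0, draw]
REPEAT 2 [
  -- iteration 1/2 --
  FD 14.9: (10.1,0) -> (25,0) [heading=0, draw]
  LT 45: heading 0 -> 45
  REPEAT 3 [
    -- iteration 1/3 --
    LT 45: heading 45 -> 90
    BK 12.6: (25,0) -> (25,-12.6) [heading=90, draw]
    FD 11.1: (25,-12.6) -> (25,-1.5) [heading=90, draw]
    -- iteration 2/3 --
    LT 45: heading 90 -> 135
    BK 12.6: (25,-1.5) -> (33.91,-10.41) [heading=135, draw]
    FD 11.1: (33.91,-10.41) -> (26.061,-2.561) [heading=135, draw]
    -- iteration 3/3 --
    LT 45: heading 135 -> 180
    BK 12.6: (26.061,-2.561) -> (38.661,-2.561) [heading=180, draw]
    FD 11.1: (38.661,-2.561) -> (27.561,-2.561) [heading=180, draw]
  ]
  -- iteration 2/2 --
  FD 14.9: (27.561,-2.561) -> (12.661,-2.561) [heading=180, draw]
  LT 45: heading 180 -> 225
  REPEAT 3 [
    -- iteration 1/3 --
    LT 45: heading 225 -> 270
    BK 12.6: (12.661,-2.561) -> (12.661,10.039) [heading=270, draw]
    FD 11.1: (12.661,10.039) -> (12.661,-1.061) [heading=270, draw]
    -- iteration 2/3 --
    LT 45: heading 270 -> 315
    BK 12.6: (12.661,-1.061) -> (3.751,7.849) [heading=315, draw]
    FD 11.1: (3.751,7.849) -> (11.6,0) [heading=315, draw]
    -- iteration 3/3 --
    LT 45: heading 315 -> 0
    BK 12.6: (11.6,0) -> (-1,0) [heading=0, draw]
    FD 11.1: (-1,0) -> (10.1,0) [heading=0, draw]
  ]
]
FD 11.4: (10.1,0) -> (21.5,0) [heading=0, draw]
RT 90: heading 0 -> 270
Final: pos=(21.5,0), heading=270, 16 segment(s) drawn
Segments drawn: 16

Answer: 16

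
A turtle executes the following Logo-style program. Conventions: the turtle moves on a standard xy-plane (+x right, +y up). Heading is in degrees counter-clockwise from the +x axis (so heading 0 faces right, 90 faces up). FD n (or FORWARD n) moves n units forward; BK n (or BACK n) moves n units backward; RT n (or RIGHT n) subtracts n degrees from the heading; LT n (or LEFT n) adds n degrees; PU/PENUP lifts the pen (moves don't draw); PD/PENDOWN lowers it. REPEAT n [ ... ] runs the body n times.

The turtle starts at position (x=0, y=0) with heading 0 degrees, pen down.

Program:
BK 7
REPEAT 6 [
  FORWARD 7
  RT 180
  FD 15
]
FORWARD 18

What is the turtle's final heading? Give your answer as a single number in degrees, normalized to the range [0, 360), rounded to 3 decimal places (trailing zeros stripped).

Answer: 0

Derivation:
Executing turtle program step by step:
Start: pos=(0,0), heading=0, pen down
BK 7: (0,0) -> (-7,0) [heading=0, draw]
REPEAT 6 [
  -- iteration 1/6 --
  FD 7: (-7,0) -> (0,0) [heading=0, draw]
  RT 180: heading 0 -> 180
  FD 15: (0,0) -> (-15,0) [heading=180, draw]
  -- iteration 2/6 --
  FD 7: (-15,0) -> (-22,0) [heading=180, draw]
  RT 180: heading 180 -> 0
  FD 15: (-22,0) -> (-7,0) [heading=0, draw]
  -- iteration 3/6 --
  FD 7: (-7,0) -> (0,0) [heading=0, draw]
  RT 180: heading 0 -> 180
  FD 15: (0,0) -> (-15,0) [heading=180, draw]
  -- iteration 4/6 --
  FD 7: (-15,0) -> (-22,0) [heading=180, draw]
  RT 180: heading 180 -> 0
  FD 15: (-22,0) -> (-7,0) [heading=0, draw]
  -- iteration 5/6 --
  FD 7: (-7,0) -> (0,0) [heading=0, draw]
  RT 180: heading 0 -> 180
  FD 15: (0,0) -> (-15,0) [heading=180, draw]
  -- iteration 6/6 --
  FD 7: (-15,0) -> (-22,0) [heading=180, draw]
  RT 180: heading 180 -> 0
  FD 15: (-22,0) -> (-7,0) [heading=0, draw]
]
FD 18: (-7,0) -> (11,0) [heading=0, draw]
Final: pos=(11,0), heading=0, 14 segment(s) drawn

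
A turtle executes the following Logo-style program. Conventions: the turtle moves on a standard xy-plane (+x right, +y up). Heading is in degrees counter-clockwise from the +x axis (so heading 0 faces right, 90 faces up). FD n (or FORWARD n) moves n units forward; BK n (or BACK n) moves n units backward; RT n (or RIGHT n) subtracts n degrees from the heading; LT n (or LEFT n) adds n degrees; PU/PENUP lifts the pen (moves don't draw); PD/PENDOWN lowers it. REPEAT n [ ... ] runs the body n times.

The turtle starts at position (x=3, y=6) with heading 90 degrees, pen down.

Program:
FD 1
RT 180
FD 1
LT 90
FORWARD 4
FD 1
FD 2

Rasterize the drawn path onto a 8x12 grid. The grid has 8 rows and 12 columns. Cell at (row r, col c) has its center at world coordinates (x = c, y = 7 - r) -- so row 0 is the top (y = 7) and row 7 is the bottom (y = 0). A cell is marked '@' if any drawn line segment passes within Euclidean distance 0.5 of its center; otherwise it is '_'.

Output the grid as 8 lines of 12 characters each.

Answer: ___@________
___@@@@@@@@_
____________
____________
____________
____________
____________
____________

Derivation:
Segment 0: (3,6) -> (3,7)
Segment 1: (3,7) -> (3,6)
Segment 2: (3,6) -> (7,6)
Segment 3: (7,6) -> (8,6)
Segment 4: (8,6) -> (10,6)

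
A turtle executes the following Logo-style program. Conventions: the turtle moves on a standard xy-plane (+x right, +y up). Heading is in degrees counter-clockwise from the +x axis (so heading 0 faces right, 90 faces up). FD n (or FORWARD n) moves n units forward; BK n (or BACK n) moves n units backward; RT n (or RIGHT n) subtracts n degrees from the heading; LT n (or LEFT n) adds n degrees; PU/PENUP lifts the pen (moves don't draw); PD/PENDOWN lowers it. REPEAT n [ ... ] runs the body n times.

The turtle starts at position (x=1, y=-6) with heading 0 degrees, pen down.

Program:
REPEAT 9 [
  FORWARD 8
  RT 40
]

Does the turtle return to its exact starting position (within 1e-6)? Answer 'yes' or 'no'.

Answer: yes

Derivation:
Executing turtle program step by step:
Start: pos=(1,-6), heading=0, pen down
REPEAT 9 [
  -- iteration 1/9 --
  FD 8: (1,-6) -> (9,-6) [heading=0, draw]
  RT 40: heading 0 -> 320
  -- iteration 2/9 --
  FD 8: (9,-6) -> (15.128,-11.142) [heading=320, draw]
  RT 40: heading 320 -> 280
  -- iteration 3/9 --
  FD 8: (15.128,-11.142) -> (16.518,-19.021) [heading=280, draw]
  RT 40: heading 280 -> 240
  -- iteration 4/9 --
  FD 8: (16.518,-19.021) -> (12.518,-25.949) [heading=240, draw]
  RT 40: heading 240 -> 200
  -- iteration 5/9 --
  FD 8: (12.518,-25.949) -> (5,-28.685) [heading=200, draw]
  RT 40: heading 200 -> 160
  -- iteration 6/9 --
  FD 8: (5,-28.685) -> (-2.518,-25.949) [heading=160, draw]
  RT 40: heading 160 -> 120
  -- iteration 7/9 --
  FD 8: (-2.518,-25.949) -> (-6.518,-19.021) [heading=120, draw]
  RT 40: heading 120 -> 80
  -- iteration 8/9 --
  FD 8: (-6.518,-19.021) -> (-5.128,-11.142) [heading=80, draw]
  RT 40: heading 80 -> 40
  -- iteration 9/9 --
  FD 8: (-5.128,-11.142) -> (1,-6) [heading=40, draw]
  RT 40: heading 40 -> 0
]
Final: pos=(1,-6), heading=0, 9 segment(s) drawn

Start position: (1, -6)
Final position: (1, -6)
Distance = 0; < 1e-6 -> CLOSED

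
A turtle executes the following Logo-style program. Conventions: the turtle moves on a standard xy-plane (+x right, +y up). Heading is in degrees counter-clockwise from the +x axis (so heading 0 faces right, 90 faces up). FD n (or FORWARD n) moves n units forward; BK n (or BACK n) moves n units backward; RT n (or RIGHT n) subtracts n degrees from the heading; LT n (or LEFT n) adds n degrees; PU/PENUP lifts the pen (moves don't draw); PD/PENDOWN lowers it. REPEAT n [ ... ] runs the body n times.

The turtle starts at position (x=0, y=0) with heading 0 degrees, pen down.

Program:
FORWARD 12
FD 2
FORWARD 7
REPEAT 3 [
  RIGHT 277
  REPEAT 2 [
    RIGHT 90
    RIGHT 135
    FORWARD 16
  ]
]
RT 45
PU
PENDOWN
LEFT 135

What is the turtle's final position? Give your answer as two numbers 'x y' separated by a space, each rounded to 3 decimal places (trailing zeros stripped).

Executing turtle program step by step:
Start: pos=(0,0), heading=0, pen down
FD 12: (0,0) -> (12,0) [heading=0, draw]
FD 2: (12,0) -> (14,0) [heading=0, draw]
FD 7: (14,0) -> (21,0) [heading=0, draw]
REPEAT 3 [
  -- iteration 1/3 --
  RT 277: heading 0 -> 83
  REPEAT 2 [
    -- iteration 1/2 --
    RT 90: heading 83 -> 353
    RT 135: heading 353 -> 218
    FD 16: (21,0) -> (8.392,-9.851) [heading=218, draw]
    -- iteration 2/2 --
    RT 90: heading 218 -> 128
    RT 135: heading 128 -> 353
    FD 16: (8.392,-9.851) -> (24.273,-11.8) [heading=353, draw]
  ]
  -- iteration 2/3 --
  RT 277: heading 353 -> 76
  REPEAT 2 [
    -- iteration 1/2 --
    RT 90: heading 76 -> 346
    RT 135: heading 346 -> 211
    FD 16: (24.273,-11.8) -> (10.558,-20.041) [heading=211, draw]
    -- iteration 2/2 --
    RT 90: heading 211 -> 121
    RT 135: heading 121 -> 346
    FD 16: (10.558,-20.041) -> (26.083,-23.912) [heading=346, draw]
  ]
  -- iteration 3/3 --
  RT 277: heading 346 -> 69
  REPEAT 2 [
    -- iteration 1/2 --
    RT 90: heading 69 -> 339
    RT 135: heading 339 -> 204
    FD 16: (26.083,-23.912) -> (11.466,-30.42) [heading=204, draw]
    -- iteration 2/2 --
    RT 90: heading 204 -> 114
    RT 135: heading 114 -> 339
    FD 16: (11.466,-30.42) -> (26.403,-36.154) [heading=339, draw]
  ]
]
RT 45: heading 339 -> 294
PU: pen up
PD: pen down
LT 135: heading 294 -> 69
Final: pos=(26.403,-36.154), heading=69, 9 segment(s) drawn

Answer: 26.403 -36.154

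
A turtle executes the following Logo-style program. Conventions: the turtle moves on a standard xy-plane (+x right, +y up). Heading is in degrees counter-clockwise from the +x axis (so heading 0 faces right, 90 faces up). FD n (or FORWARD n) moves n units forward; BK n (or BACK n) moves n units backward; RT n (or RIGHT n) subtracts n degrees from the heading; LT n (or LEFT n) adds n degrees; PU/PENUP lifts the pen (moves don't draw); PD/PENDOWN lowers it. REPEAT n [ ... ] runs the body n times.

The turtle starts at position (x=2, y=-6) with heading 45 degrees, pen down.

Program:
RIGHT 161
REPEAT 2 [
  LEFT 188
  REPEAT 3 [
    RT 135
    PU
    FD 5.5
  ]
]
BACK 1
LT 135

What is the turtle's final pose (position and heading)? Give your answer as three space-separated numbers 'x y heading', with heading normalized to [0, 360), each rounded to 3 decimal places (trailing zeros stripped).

Answer: 3.845 -5.011 305

Derivation:
Executing turtle program step by step:
Start: pos=(2,-6), heading=45, pen down
RT 161: heading 45 -> 244
REPEAT 2 [
  -- iteration 1/2 --
  LT 188: heading 244 -> 72
  REPEAT 3 [
    -- iteration 1/3 --
    RT 135: heading 72 -> 297
    PU: pen up
    FD 5.5: (2,-6) -> (4.497,-10.901) [heading=297, move]
    -- iteration 2/3 --
    RT 135: heading 297 -> 162
    PU: pen up
    FD 5.5: (4.497,-10.901) -> (-0.734,-9.201) [heading=162, move]
    -- iteration 3/3 --
    RT 135: heading 162 -> 27
    PU: pen up
    FD 5.5: (-0.734,-9.201) -> (4.167,-6.704) [heading=27, move]
  ]
  -- iteration 2/2 --
  LT 188: heading 27 -> 215
  REPEAT 3 [
    -- iteration 1/3 --
    RT 135: heading 215 -> 80
    PU: pen up
    FD 5.5: (4.167,-6.704) -> (5.122,-1.288) [heading=80, move]
    -- iteration 2/3 --
    RT 135: heading 80 -> 305
    PU: pen up
    FD 5.5: (5.122,-1.288) -> (8.276,-5.793) [heading=305, move]
    -- iteration 3/3 --
    RT 135: heading 305 -> 170
    PU: pen up
    FD 5.5: (8.276,-5.793) -> (2.86,-4.838) [heading=170, move]
  ]
]
BK 1: (2.86,-4.838) -> (3.845,-5.011) [heading=170, move]
LT 135: heading 170 -> 305
Final: pos=(3.845,-5.011), heading=305, 0 segment(s) drawn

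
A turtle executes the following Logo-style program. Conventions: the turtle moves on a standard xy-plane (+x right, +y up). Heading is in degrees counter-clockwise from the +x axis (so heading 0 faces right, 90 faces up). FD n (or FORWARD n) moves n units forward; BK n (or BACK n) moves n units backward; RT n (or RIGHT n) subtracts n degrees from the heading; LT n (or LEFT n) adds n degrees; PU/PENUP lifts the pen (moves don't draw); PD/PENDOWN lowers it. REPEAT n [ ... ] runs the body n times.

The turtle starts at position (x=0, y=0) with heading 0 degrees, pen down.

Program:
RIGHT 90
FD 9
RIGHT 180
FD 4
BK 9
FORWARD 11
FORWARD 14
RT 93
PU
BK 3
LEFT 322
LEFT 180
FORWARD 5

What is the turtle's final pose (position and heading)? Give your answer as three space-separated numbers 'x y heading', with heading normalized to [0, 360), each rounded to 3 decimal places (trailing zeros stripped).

Executing turtle program step by step:
Start: pos=(0,0), heading=0, pen down
RT 90: heading 0 -> 270
FD 9: (0,0) -> (0,-9) [heading=270, draw]
RT 180: heading 270 -> 90
FD 4: (0,-9) -> (0,-5) [heading=90, draw]
BK 9: (0,-5) -> (0,-14) [heading=90, draw]
FD 11: (0,-14) -> (0,-3) [heading=90, draw]
FD 14: (0,-3) -> (0,11) [heading=90, draw]
RT 93: heading 90 -> 357
PU: pen up
BK 3: (0,11) -> (-2.996,11.157) [heading=357, move]
LT 322: heading 357 -> 319
LT 180: heading 319 -> 139
FD 5: (-2.996,11.157) -> (-6.769,14.437) [heading=139, move]
Final: pos=(-6.769,14.437), heading=139, 5 segment(s) drawn

Answer: -6.769 14.437 139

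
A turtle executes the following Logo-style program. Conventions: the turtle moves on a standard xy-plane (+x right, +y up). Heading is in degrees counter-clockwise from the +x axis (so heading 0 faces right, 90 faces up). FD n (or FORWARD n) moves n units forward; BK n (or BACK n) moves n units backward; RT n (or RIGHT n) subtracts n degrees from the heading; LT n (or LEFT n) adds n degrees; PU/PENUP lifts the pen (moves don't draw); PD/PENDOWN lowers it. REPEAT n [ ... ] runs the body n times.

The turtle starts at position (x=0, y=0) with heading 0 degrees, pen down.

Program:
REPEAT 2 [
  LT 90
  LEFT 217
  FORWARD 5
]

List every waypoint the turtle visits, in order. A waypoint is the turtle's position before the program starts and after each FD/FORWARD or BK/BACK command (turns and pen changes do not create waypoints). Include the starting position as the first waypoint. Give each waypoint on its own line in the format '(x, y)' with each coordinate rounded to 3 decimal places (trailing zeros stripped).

Answer: (0, 0)
(3.009, -3.993)
(1.631, -8.799)

Derivation:
Executing turtle program step by step:
Start: pos=(0,0), heading=0, pen down
REPEAT 2 [
  -- iteration 1/2 --
  LT 90: heading 0 -> 90
  LT 217: heading 90 -> 307
  FD 5: (0,0) -> (3.009,-3.993) [heading=307, draw]
  -- iteration 2/2 --
  LT 90: heading 307 -> 37
  LT 217: heading 37 -> 254
  FD 5: (3.009,-3.993) -> (1.631,-8.799) [heading=254, draw]
]
Final: pos=(1.631,-8.799), heading=254, 2 segment(s) drawn
Waypoints (3 total):
(0, 0)
(3.009, -3.993)
(1.631, -8.799)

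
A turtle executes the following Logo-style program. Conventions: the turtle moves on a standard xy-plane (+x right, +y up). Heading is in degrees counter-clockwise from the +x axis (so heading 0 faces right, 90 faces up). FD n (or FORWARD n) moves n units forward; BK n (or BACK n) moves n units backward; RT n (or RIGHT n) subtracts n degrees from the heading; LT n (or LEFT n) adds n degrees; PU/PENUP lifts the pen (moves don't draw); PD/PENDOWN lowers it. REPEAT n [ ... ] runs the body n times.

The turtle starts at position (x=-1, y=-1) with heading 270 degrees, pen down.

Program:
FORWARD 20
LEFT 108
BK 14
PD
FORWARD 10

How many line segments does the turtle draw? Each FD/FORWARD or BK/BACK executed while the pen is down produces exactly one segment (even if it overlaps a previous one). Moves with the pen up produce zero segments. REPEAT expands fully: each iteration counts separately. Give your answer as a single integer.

Answer: 3

Derivation:
Executing turtle program step by step:
Start: pos=(-1,-1), heading=270, pen down
FD 20: (-1,-1) -> (-1,-21) [heading=270, draw]
LT 108: heading 270 -> 18
BK 14: (-1,-21) -> (-14.315,-25.326) [heading=18, draw]
PD: pen down
FD 10: (-14.315,-25.326) -> (-4.804,-22.236) [heading=18, draw]
Final: pos=(-4.804,-22.236), heading=18, 3 segment(s) drawn
Segments drawn: 3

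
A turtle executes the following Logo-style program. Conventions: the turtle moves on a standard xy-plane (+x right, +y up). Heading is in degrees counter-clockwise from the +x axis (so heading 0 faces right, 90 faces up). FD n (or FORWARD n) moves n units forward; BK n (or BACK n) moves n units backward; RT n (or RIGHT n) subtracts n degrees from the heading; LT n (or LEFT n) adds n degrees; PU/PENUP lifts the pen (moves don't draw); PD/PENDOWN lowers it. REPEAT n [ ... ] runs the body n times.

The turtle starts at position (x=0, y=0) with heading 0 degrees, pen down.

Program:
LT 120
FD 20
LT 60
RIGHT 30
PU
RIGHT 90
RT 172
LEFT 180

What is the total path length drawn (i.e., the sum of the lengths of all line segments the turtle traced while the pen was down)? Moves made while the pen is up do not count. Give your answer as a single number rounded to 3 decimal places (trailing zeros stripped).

Executing turtle program step by step:
Start: pos=(0,0), heading=0, pen down
LT 120: heading 0 -> 120
FD 20: (0,0) -> (-10,17.321) [heading=120, draw]
LT 60: heading 120 -> 180
RT 30: heading 180 -> 150
PU: pen up
RT 90: heading 150 -> 60
RT 172: heading 60 -> 248
LT 180: heading 248 -> 68
Final: pos=(-10,17.321), heading=68, 1 segment(s) drawn

Segment lengths:
  seg 1: (0,0) -> (-10,17.321), length = 20
Total = 20

Answer: 20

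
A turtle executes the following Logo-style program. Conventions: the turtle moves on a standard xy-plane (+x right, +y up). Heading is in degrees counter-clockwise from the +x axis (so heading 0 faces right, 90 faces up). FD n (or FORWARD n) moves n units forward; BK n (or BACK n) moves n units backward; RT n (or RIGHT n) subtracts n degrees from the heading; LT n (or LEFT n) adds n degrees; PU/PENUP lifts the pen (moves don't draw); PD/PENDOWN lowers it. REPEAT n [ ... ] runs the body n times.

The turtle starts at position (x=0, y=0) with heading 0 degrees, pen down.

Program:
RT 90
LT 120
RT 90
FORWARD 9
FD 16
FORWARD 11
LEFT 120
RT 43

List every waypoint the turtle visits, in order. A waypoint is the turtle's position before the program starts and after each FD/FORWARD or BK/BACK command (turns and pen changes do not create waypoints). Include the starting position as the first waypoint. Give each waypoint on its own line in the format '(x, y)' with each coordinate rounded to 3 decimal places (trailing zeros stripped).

Answer: (0, 0)
(4.5, -7.794)
(12.5, -21.651)
(18, -31.177)

Derivation:
Executing turtle program step by step:
Start: pos=(0,0), heading=0, pen down
RT 90: heading 0 -> 270
LT 120: heading 270 -> 30
RT 90: heading 30 -> 300
FD 9: (0,0) -> (4.5,-7.794) [heading=300, draw]
FD 16: (4.5,-7.794) -> (12.5,-21.651) [heading=300, draw]
FD 11: (12.5,-21.651) -> (18,-31.177) [heading=300, draw]
LT 120: heading 300 -> 60
RT 43: heading 60 -> 17
Final: pos=(18,-31.177), heading=17, 3 segment(s) drawn
Waypoints (4 total):
(0, 0)
(4.5, -7.794)
(12.5, -21.651)
(18, -31.177)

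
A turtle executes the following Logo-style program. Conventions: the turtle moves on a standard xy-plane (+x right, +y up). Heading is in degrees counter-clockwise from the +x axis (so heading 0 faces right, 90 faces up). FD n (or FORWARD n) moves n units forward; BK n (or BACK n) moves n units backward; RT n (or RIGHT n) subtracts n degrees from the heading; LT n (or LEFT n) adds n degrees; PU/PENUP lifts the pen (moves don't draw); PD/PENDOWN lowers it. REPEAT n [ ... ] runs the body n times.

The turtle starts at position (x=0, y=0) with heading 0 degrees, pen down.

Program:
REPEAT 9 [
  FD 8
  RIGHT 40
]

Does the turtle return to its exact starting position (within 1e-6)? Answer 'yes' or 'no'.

Executing turtle program step by step:
Start: pos=(0,0), heading=0, pen down
REPEAT 9 [
  -- iteration 1/9 --
  FD 8: (0,0) -> (8,0) [heading=0, draw]
  RT 40: heading 0 -> 320
  -- iteration 2/9 --
  FD 8: (8,0) -> (14.128,-5.142) [heading=320, draw]
  RT 40: heading 320 -> 280
  -- iteration 3/9 --
  FD 8: (14.128,-5.142) -> (15.518,-13.021) [heading=280, draw]
  RT 40: heading 280 -> 240
  -- iteration 4/9 --
  FD 8: (15.518,-13.021) -> (11.518,-19.949) [heading=240, draw]
  RT 40: heading 240 -> 200
  -- iteration 5/9 --
  FD 8: (11.518,-19.949) -> (4,-22.685) [heading=200, draw]
  RT 40: heading 200 -> 160
  -- iteration 6/9 --
  FD 8: (4,-22.685) -> (-3.518,-19.949) [heading=160, draw]
  RT 40: heading 160 -> 120
  -- iteration 7/9 --
  FD 8: (-3.518,-19.949) -> (-7.518,-13.021) [heading=120, draw]
  RT 40: heading 120 -> 80
  -- iteration 8/9 --
  FD 8: (-7.518,-13.021) -> (-6.128,-5.142) [heading=80, draw]
  RT 40: heading 80 -> 40
  -- iteration 9/9 --
  FD 8: (-6.128,-5.142) -> (0,0) [heading=40, draw]
  RT 40: heading 40 -> 0
]
Final: pos=(0,0), heading=0, 9 segment(s) drawn

Start position: (0, 0)
Final position: (0, 0)
Distance = 0; < 1e-6 -> CLOSED

Answer: yes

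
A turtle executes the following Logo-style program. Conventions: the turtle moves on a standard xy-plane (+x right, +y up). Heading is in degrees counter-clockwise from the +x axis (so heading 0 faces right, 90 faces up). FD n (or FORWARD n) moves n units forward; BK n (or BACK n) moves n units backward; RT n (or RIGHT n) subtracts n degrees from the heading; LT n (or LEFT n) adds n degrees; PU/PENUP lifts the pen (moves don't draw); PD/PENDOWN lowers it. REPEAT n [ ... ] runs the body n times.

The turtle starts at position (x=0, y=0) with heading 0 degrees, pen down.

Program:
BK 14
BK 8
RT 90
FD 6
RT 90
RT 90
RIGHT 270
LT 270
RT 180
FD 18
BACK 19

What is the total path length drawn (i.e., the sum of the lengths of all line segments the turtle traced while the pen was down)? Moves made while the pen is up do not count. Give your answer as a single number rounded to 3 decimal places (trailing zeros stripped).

Answer: 65

Derivation:
Executing turtle program step by step:
Start: pos=(0,0), heading=0, pen down
BK 14: (0,0) -> (-14,0) [heading=0, draw]
BK 8: (-14,0) -> (-22,0) [heading=0, draw]
RT 90: heading 0 -> 270
FD 6: (-22,0) -> (-22,-6) [heading=270, draw]
RT 90: heading 270 -> 180
RT 90: heading 180 -> 90
RT 270: heading 90 -> 180
LT 270: heading 180 -> 90
RT 180: heading 90 -> 270
FD 18: (-22,-6) -> (-22,-24) [heading=270, draw]
BK 19: (-22,-24) -> (-22,-5) [heading=270, draw]
Final: pos=(-22,-5), heading=270, 5 segment(s) drawn

Segment lengths:
  seg 1: (0,0) -> (-14,0), length = 14
  seg 2: (-14,0) -> (-22,0), length = 8
  seg 3: (-22,0) -> (-22,-6), length = 6
  seg 4: (-22,-6) -> (-22,-24), length = 18
  seg 5: (-22,-24) -> (-22,-5), length = 19
Total = 65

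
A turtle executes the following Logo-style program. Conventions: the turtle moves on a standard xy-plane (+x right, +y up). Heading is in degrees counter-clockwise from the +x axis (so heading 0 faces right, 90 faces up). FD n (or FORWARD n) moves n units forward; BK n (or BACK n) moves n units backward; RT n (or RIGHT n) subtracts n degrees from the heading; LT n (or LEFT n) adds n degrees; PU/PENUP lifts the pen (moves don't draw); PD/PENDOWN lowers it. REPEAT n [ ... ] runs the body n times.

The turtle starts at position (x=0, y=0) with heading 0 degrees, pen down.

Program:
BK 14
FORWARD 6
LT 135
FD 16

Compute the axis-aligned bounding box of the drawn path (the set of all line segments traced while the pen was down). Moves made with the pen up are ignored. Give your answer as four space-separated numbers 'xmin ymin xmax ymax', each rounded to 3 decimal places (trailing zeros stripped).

Answer: -19.314 0 0 11.314

Derivation:
Executing turtle program step by step:
Start: pos=(0,0), heading=0, pen down
BK 14: (0,0) -> (-14,0) [heading=0, draw]
FD 6: (-14,0) -> (-8,0) [heading=0, draw]
LT 135: heading 0 -> 135
FD 16: (-8,0) -> (-19.314,11.314) [heading=135, draw]
Final: pos=(-19.314,11.314), heading=135, 3 segment(s) drawn

Segment endpoints: x in {-19.314, -14, -8, 0}, y in {0, 11.314}
xmin=-19.314, ymin=0, xmax=0, ymax=11.314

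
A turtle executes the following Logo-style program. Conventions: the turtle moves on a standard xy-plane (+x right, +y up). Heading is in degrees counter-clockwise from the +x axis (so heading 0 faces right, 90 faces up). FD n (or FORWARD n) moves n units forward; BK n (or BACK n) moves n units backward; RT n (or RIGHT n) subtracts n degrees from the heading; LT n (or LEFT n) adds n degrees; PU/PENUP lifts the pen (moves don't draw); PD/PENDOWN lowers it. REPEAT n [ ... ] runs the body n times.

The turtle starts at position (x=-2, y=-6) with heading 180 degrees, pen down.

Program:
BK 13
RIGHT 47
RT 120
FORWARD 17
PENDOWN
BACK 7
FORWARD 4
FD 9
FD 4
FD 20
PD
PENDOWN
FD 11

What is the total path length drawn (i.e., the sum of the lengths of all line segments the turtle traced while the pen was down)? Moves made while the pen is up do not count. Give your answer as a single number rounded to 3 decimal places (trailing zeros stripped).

Answer: 85

Derivation:
Executing turtle program step by step:
Start: pos=(-2,-6), heading=180, pen down
BK 13: (-2,-6) -> (11,-6) [heading=180, draw]
RT 47: heading 180 -> 133
RT 120: heading 133 -> 13
FD 17: (11,-6) -> (27.564,-2.176) [heading=13, draw]
PD: pen down
BK 7: (27.564,-2.176) -> (20.744,-3.75) [heading=13, draw]
FD 4: (20.744,-3.75) -> (24.641,-2.851) [heading=13, draw]
FD 9: (24.641,-2.851) -> (33.411,-0.826) [heading=13, draw]
FD 4: (33.411,-0.826) -> (37.308,0.074) [heading=13, draw]
FD 20: (37.308,0.074) -> (56.795,4.573) [heading=13, draw]
PD: pen down
PD: pen down
FD 11: (56.795,4.573) -> (67.513,7.047) [heading=13, draw]
Final: pos=(67.513,7.047), heading=13, 8 segment(s) drawn

Segment lengths:
  seg 1: (-2,-6) -> (11,-6), length = 13
  seg 2: (11,-6) -> (27.564,-2.176), length = 17
  seg 3: (27.564,-2.176) -> (20.744,-3.75), length = 7
  seg 4: (20.744,-3.75) -> (24.641,-2.851), length = 4
  seg 5: (24.641,-2.851) -> (33.411,-0.826), length = 9
  seg 6: (33.411,-0.826) -> (37.308,0.074), length = 4
  seg 7: (37.308,0.074) -> (56.795,4.573), length = 20
  seg 8: (56.795,4.573) -> (67.513,7.047), length = 11
Total = 85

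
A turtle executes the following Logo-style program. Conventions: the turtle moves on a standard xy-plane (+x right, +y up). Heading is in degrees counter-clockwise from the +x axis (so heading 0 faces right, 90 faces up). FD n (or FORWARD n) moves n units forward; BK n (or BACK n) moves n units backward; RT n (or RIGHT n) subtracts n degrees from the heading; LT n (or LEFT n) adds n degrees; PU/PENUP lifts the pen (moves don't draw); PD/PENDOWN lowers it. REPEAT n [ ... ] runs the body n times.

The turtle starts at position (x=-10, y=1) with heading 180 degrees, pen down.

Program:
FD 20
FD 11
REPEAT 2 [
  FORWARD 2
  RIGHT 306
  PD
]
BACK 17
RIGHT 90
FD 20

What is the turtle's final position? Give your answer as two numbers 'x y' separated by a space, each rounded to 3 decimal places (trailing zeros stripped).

Answer: -68.45 9.37

Derivation:
Executing turtle program step by step:
Start: pos=(-10,1), heading=180, pen down
FD 20: (-10,1) -> (-30,1) [heading=180, draw]
FD 11: (-30,1) -> (-41,1) [heading=180, draw]
REPEAT 2 [
  -- iteration 1/2 --
  FD 2: (-41,1) -> (-43,1) [heading=180, draw]
  RT 306: heading 180 -> 234
  PD: pen down
  -- iteration 2/2 --
  FD 2: (-43,1) -> (-44.176,-0.618) [heading=234, draw]
  RT 306: heading 234 -> 288
  PD: pen down
]
BK 17: (-44.176,-0.618) -> (-49.429,15.55) [heading=288, draw]
RT 90: heading 288 -> 198
FD 20: (-49.429,15.55) -> (-68.45,9.37) [heading=198, draw]
Final: pos=(-68.45,9.37), heading=198, 6 segment(s) drawn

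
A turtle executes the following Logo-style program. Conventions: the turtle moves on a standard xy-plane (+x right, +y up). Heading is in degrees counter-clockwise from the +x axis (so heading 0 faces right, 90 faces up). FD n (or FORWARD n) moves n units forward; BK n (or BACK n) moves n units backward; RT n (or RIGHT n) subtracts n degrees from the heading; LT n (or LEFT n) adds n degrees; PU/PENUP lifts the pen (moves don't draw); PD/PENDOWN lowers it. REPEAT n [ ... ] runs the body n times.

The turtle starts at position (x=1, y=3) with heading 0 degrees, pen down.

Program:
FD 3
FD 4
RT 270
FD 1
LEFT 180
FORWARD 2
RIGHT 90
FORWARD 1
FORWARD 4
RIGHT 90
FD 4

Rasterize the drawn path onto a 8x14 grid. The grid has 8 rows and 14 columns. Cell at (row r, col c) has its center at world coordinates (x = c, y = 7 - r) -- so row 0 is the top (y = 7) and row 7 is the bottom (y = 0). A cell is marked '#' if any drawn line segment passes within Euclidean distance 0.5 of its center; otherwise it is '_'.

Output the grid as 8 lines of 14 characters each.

Answer: ______________
___#__________
___#__________
___#____#_____
_########_____
___######_____
______________
______________

Derivation:
Segment 0: (1,3) -> (4,3)
Segment 1: (4,3) -> (8,3)
Segment 2: (8,3) -> (8,4)
Segment 3: (8,4) -> (8,2)
Segment 4: (8,2) -> (7,2)
Segment 5: (7,2) -> (3,2)
Segment 6: (3,2) -> (3,6)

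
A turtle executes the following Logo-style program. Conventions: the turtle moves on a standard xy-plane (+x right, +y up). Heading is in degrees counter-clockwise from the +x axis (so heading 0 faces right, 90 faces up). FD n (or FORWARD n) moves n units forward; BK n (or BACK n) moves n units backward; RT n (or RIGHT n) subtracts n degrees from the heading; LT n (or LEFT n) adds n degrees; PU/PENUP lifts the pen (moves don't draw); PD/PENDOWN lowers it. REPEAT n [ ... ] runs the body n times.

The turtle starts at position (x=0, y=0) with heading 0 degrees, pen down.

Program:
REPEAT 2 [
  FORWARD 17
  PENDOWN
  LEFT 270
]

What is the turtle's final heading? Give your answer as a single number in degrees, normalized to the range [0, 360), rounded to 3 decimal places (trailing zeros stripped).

Executing turtle program step by step:
Start: pos=(0,0), heading=0, pen down
REPEAT 2 [
  -- iteration 1/2 --
  FD 17: (0,0) -> (17,0) [heading=0, draw]
  PD: pen down
  LT 270: heading 0 -> 270
  -- iteration 2/2 --
  FD 17: (17,0) -> (17,-17) [heading=270, draw]
  PD: pen down
  LT 270: heading 270 -> 180
]
Final: pos=(17,-17), heading=180, 2 segment(s) drawn

Answer: 180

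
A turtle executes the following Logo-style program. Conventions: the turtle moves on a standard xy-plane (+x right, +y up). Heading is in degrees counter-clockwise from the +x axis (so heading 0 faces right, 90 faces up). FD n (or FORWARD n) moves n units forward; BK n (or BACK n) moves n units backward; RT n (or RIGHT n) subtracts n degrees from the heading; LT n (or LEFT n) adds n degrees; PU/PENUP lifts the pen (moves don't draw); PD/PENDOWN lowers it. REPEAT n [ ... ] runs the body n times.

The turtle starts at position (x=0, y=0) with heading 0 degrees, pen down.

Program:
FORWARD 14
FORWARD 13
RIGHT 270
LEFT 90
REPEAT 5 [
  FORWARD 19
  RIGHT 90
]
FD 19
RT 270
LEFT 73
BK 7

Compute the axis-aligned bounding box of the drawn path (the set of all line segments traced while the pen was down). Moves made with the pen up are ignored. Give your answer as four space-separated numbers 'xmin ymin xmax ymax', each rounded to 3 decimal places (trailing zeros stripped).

Executing turtle program step by step:
Start: pos=(0,0), heading=0, pen down
FD 14: (0,0) -> (14,0) [heading=0, draw]
FD 13: (14,0) -> (27,0) [heading=0, draw]
RT 270: heading 0 -> 90
LT 90: heading 90 -> 180
REPEAT 5 [
  -- iteration 1/5 --
  FD 19: (27,0) -> (8,0) [heading=180, draw]
  RT 90: heading 180 -> 90
  -- iteration 2/5 --
  FD 19: (8,0) -> (8,19) [heading=90, draw]
  RT 90: heading 90 -> 0
  -- iteration 3/5 --
  FD 19: (8,19) -> (27,19) [heading=0, draw]
  RT 90: heading 0 -> 270
  -- iteration 4/5 --
  FD 19: (27,19) -> (27,0) [heading=270, draw]
  RT 90: heading 270 -> 180
  -- iteration 5/5 --
  FD 19: (27,0) -> (8,0) [heading=180, draw]
  RT 90: heading 180 -> 90
]
FD 19: (8,0) -> (8,19) [heading=90, draw]
RT 270: heading 90 -> 180
LT 73: heading 180 -> 253
BK 7: (8,19) -> (10.047,25.694) [heading=253, draw]
Final: pos=(10.047,25.694), heading=253, 9 segment(s) drawn

Segment endpoints: x in {0, 8, 8, 8, 8, 10.047, 14, 27, 27, 27}, y in {0, 0, 0, 19, 19, 19, 25.694}
xmin=0, ymin=0, xmax=27, ymax=25.694

Answer: 0 0 27 25.694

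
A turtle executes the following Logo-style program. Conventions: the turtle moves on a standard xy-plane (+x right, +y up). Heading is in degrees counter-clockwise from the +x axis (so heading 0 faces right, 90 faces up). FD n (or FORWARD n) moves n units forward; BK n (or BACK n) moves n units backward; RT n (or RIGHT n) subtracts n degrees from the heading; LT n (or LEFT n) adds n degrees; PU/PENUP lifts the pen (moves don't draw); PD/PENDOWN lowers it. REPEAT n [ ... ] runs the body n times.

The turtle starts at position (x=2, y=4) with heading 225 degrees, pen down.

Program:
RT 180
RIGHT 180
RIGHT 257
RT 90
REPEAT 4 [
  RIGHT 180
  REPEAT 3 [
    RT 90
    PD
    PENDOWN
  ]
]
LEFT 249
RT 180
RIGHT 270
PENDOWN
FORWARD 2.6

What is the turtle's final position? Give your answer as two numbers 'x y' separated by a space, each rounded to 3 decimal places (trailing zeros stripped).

Answer: 4.076 5.565

Derivation:
Executing turtle program step by step:
Start: pos=(2,4), heading=225, pen down
RT 180: heading 225 -> 45
RT 180: heading 45 -> 225
RT 257: heading 225 -> 328
RT 90: heading 328 -> 238
REPEAT 4 [
  -- iteration 1/4 --
  RT 180: heading 238 -> 58
  REPEAT 3 [
    -- iteration 1/3 --
    RT 90: heading 58 -> 328
    PD: pen down
    PD: pen down
    -- iteration 2/3 --
    RT 90: heading 328 -> 238
    PD: pen down
    PD: pen down
    -- iteration 3/3 --
    RT 90: heading 238 -> 148
    PD: pen down
    PD: pen down
  ]
  -- iteration 2/4 --
  RT 180: heading 148 -> 328
  REPEAT 3 [
    -- iteration 1/3 --
    RT 90: heading 328 -> 238
    PD: pen down
    PD: pen down
    -- iteration 2/3 --
    RT 90: heading 238 -> 148
    PD: pen down
    PD: pen down
    -- iteration 3/3 --
    RT 90: heading 148 -> 58
    PD: pen down
    PD: pen down
  ]
  -- iteration 3/4 --
  RT 180: heading 58 -> 238
  REPEAT 3 [
    -- iteration 1/3 --
    RT 90: heading 238 -> 148
    PD: pen down
    PD: pen down
    -- iteration 2/3 --
    RT 90: heading 148 -> 58
    PD: pen down
    PD: pen down
    -- iteration 3/3 --
    RT 90: heading 58 -> 328
    PD: pen down
    PD: pen down
  ]
  -- iteration 4/4 --
  RT 180: heading 328 -> 148
  REPEAT 3 [
    -- iteration 1/3 --
    RT 90: heading 148 -> 58
    PD: pen down
    PD: pen down
    -- iteration 2/3 --
    RT 90: heading 58 -> 328
    PD: pen down
    PD: pen down
    -- iteration 3/3 --
    RT 90: heading 328 -> 238
    PD: pen down
    PD: pen down
  ]
]
LT 249: heading 238 -> 127
RT 180: heading 127 -> 307
RT 270: heading 307 -> 37
PD: pen down
FD 2.6: (2,4) -> (4.076,5.565) [heading=37, draw]
Final: pos=(4.076,5.565), heading=37, 1 segment(s) drawn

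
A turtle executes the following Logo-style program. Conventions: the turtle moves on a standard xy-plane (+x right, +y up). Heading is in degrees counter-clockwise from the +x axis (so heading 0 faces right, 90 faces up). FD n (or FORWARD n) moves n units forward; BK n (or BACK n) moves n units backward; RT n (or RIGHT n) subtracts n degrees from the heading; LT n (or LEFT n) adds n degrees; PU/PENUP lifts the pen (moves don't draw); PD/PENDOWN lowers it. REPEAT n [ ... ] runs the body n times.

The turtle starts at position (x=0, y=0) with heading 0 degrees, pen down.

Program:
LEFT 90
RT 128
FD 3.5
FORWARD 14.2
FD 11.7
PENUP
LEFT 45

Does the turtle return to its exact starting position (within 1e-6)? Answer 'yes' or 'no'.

Answer: no

Derivation:
Executing turtle program step by step:
Start: pos=(0,0), heading=0, pen down
LT 90: heading 0 -> 90
RT 128: heading 90 -> 322
FD 3.5: (0,0) -> (2.758,-2.155) [heading=322, draw]
FD 14.2: (2.758,-2.155) -> (13.948,-10.897) [heading=322, draw]
FD 11.7: (13.948,-10.897) -> (23.168,-18.1) [heading=322, draw]
PU: pen up
LT 45: heading 322 -> 7
Final: pos=(23.168,-18.1), heading=7, 3 segment(s) drawn

Start position: (0, 0)
Final position: (23.168, -18.1)
Distance = 29.4; >= 1e-6 -> NOT closed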